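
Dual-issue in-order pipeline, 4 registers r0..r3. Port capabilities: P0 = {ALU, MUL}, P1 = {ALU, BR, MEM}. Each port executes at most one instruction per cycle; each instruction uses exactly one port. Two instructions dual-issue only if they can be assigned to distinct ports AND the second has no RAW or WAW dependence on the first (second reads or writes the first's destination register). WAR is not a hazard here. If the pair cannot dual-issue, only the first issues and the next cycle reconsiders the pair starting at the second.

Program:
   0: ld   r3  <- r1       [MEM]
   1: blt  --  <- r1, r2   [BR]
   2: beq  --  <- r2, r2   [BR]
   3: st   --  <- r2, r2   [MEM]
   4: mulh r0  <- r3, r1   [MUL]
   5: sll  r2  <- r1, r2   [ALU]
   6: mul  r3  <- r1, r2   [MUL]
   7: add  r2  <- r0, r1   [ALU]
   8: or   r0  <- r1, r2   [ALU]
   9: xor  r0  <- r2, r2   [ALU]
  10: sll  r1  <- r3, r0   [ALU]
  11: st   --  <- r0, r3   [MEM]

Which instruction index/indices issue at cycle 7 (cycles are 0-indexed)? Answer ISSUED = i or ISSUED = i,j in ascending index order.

#0 head=0: ld.MEM i0 no-port MEM/BR
#1 head=1: blt.BR i1 no-port BR/BR
#2 head=2: beq.BR i2 no-port BR/MEM
#3 head=3: st.MEM+mulh.MUL i3&i4 2-wide
#4 head=5: sll.ALU i5 RAW r2
#5 head=6: mul.MUL+add.ALU i6&i7 2-wide
#6 head=8: or.ALU i8 WAW r0
#7 head=9: xor.ALU i9 RAW r0
#8 head=10: sll.ALU+st.MEM i10&i11 2-wide

ISSUED = 9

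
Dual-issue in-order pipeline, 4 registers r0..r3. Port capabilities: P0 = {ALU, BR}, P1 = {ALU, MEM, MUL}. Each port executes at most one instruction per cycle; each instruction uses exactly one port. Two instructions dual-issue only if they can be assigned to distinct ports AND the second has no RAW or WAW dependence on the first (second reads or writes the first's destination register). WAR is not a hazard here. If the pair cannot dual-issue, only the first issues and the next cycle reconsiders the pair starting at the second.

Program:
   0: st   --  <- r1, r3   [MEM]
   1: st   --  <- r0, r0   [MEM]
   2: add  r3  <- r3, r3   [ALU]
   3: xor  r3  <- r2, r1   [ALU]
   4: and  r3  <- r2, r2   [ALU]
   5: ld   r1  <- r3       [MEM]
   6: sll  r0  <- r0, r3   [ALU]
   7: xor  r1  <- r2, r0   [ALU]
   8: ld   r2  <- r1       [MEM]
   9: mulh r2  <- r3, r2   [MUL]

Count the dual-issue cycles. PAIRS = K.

t=0 i0:st ; no-port MEM/MEM
t=1 i1+i2:st/add ; 2-wide
t=2 i3:xor ; WAW r3
t=3 i4:and ; RAW r3
t=4 i5+i6:ld/sll ; 2-wide
t=5 i7:xor ; RAW r1
t=6 i8:ld ; no-port MEM/MUL
t=7 i9:mulh ; tail

PAIRS = 2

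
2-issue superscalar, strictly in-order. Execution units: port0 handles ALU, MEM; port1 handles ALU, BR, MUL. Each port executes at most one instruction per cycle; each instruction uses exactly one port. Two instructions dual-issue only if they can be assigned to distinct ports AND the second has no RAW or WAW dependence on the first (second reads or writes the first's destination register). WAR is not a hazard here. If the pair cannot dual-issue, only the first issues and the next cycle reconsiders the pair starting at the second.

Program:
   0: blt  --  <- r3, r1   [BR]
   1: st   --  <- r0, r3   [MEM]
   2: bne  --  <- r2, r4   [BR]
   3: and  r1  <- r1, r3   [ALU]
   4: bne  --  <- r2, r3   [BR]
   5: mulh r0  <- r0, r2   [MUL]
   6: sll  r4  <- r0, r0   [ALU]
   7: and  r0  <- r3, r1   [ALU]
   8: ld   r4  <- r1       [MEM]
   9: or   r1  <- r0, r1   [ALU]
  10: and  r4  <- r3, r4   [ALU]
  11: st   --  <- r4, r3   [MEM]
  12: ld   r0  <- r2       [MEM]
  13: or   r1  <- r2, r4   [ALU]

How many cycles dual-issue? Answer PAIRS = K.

c0: i0&i1 blt.BR+st.MEM  pair
c1: i2&i3 bne.BR+and.ALU  pair
c2: i4 bne.BR  no-port BR/MUL
c3: i5 mulh.MUL  RAW r0
c4: i6&i7 sll.ALU+and.ALU  pair
c5: i8&i9 ld.MEM+or.ALU  pair
c6: i10 and.ALU  RAW r4
c7: i11 st.MEM  no-port MEM/MEM
c8: i12&i13 ld.MEM+or.ALU  pair

PAIRS = 5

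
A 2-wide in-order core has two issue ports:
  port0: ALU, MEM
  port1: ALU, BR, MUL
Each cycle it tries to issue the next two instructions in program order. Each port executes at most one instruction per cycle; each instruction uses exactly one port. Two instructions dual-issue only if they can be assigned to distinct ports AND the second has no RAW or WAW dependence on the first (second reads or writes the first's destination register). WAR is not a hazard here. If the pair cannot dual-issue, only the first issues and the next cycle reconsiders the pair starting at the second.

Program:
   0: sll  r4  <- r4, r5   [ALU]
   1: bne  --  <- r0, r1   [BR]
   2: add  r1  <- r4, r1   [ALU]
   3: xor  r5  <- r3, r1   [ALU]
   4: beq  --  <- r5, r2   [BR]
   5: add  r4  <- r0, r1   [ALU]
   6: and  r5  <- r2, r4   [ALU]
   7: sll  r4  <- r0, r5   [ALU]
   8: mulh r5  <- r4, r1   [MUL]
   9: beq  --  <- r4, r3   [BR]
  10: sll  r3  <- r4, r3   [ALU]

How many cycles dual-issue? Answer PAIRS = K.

0. sll.ALU/bne.BR @i0+i1  | dual
1. add.ALU @i2  | RAW r1
2. xor.ALU @i3  | RAW r5
3. beq.BR/add.ALU @i4+i5  | dual
4. and.ALU @i6  | RAW r5
5. sll.ALU @i7  | RAW r4
6. mulh.MUL @i8  | no-port MUL/BR
7. beq.BR/sll.ALU @i9+i10  | dual

PAIRS = 3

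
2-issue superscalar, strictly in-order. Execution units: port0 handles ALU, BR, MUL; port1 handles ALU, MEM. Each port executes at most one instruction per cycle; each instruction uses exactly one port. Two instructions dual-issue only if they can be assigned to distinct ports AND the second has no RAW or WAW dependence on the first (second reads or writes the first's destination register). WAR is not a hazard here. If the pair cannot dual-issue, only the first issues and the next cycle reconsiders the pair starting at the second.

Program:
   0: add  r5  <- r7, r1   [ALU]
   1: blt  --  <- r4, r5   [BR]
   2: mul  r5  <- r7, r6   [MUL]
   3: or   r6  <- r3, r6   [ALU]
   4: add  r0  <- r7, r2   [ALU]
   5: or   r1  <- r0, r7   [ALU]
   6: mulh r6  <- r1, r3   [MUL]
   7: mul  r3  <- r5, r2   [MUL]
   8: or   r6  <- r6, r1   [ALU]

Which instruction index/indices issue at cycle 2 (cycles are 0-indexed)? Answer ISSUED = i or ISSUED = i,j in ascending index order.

[0] i0  add  -- RAW r5
[1] i1  blt  -- no-port BR/MUL
[2] i2&i3  mul or  -- 2-wide
[3] i4  add  -- RAW r0
[4] i5  or  -- RAW r1
[5] i6  mulh  -- no-port MUL/MUL
[6] i7&i8  mul or  -- 2-wide

ISSUED = 2,3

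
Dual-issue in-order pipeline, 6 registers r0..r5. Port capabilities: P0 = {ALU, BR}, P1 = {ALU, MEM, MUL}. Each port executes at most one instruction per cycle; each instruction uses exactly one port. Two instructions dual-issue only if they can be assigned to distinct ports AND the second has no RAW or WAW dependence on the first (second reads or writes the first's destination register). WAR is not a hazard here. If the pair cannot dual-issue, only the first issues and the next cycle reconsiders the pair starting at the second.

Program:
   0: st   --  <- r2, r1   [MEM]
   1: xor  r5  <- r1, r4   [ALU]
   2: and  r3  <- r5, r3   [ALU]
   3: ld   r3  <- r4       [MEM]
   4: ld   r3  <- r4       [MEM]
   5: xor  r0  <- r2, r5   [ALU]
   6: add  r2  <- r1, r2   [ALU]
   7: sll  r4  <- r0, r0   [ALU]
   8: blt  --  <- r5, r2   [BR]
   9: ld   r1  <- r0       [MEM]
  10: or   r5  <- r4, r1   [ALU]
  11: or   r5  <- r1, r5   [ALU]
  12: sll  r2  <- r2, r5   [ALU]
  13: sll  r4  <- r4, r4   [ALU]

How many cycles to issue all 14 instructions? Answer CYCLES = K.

CYCLES = 9

[0] i0+i1  st.MEM+xor.ALU  -- 2-wide
[1] i2  and.ALU  -- WAW r3
[2] i3  ld.MEM  -- no-port MEM/MEM
[3] i4+i5  ld.MEM+xor.ALU  -- 2-wide
[4] i6+i7  add.ALU+sll.ALU  -- 2-wide
[5] i8+i9  blt.BR+ld.MEM  -- 2-wide
[6] i10  or.ALU  -- RAW+WAW r5
[7] i11  or.ALU  -- RAW r5
[8] i12+i13  sll.ALU+sll.ALU  -- 2-wide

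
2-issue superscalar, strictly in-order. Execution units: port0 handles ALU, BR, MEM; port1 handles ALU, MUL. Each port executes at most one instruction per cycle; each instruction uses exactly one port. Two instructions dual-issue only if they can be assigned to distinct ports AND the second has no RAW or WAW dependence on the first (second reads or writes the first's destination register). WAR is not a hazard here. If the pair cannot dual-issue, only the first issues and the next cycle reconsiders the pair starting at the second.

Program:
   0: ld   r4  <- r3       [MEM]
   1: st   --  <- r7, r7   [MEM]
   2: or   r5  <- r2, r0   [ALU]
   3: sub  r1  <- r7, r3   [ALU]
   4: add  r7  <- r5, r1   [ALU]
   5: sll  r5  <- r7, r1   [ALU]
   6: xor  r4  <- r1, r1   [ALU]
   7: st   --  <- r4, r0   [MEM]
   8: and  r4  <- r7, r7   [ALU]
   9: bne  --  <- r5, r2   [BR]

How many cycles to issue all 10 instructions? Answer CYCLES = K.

CYCLES = 7

[0] i0  ld  -- no-port MEM/MEM
[1] i1+i2  st or  -- pair
[2] i3  sub  -- RAW r1
[3] i4  add  -- RAW r7
[4] i5+i6  sll xor  -- pair
[5] i7+i8  st and  -- pair
[6] i9  bne  -- tail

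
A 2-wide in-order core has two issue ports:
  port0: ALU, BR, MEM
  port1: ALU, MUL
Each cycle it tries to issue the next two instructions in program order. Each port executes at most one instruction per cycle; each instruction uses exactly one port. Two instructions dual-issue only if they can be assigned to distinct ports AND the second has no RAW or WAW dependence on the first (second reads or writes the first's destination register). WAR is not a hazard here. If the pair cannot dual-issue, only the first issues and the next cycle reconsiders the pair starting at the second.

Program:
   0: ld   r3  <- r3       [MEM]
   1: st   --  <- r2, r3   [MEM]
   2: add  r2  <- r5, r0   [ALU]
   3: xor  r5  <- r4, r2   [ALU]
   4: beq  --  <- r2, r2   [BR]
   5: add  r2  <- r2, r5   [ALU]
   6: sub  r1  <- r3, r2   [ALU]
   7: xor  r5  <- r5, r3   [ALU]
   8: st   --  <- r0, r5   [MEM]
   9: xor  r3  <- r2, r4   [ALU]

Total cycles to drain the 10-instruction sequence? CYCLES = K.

t=0 i0:ld ; no-port MEM/MEM
t=1 i1&i2:st+add ; pair
t=2 i3&i4:xor+beq ; pair
t=3 i5:add ; RAW r2
t=4 i6&i7:sub+xor ; pair
t=5 i8&i9:st+xor ; pair

CYCLES = 6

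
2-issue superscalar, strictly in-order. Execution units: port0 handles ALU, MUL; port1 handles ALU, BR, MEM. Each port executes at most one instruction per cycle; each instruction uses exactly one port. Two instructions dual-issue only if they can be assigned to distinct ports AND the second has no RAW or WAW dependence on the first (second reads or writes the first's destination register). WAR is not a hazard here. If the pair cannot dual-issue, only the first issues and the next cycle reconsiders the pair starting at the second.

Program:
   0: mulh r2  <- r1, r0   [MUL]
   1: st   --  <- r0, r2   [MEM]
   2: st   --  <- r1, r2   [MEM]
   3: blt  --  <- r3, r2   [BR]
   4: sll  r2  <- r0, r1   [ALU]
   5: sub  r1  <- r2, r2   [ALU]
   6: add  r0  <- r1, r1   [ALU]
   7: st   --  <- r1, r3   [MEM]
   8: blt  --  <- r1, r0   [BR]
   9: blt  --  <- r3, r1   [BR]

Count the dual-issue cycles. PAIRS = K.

PAIRS = 2

t=0 i0:mulh.MUL ; RAW r2
t=1 i1:st.MEM ; no-port MEM/MEM
t=2 i2:st.MEM ; no-port MEM/BR
t=3 i3,i4:blt.BR sll.ALU ; 2-wide
t=4 i5:sub.ALU ; RAW r1
t=5 i6,i7:add.ALU st.MEM ; 2-wide
t=6 i8:blt.BR ; no-port BR/BR
t=7 i9:blt.BR ; tail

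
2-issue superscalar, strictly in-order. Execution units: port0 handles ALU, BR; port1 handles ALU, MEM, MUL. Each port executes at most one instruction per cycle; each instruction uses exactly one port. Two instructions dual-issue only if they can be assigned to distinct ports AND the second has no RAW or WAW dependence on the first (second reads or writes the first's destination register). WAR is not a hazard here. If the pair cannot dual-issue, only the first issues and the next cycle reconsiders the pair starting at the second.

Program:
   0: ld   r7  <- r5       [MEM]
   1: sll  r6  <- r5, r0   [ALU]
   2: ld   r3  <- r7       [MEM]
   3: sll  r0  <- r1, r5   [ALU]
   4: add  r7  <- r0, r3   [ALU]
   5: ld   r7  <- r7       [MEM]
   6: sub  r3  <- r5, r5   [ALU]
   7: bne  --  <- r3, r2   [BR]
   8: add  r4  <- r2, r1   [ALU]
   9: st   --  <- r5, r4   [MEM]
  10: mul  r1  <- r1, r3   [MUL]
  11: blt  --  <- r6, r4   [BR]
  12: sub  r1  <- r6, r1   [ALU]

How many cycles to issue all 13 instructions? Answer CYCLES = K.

#0 head=0: ld.MEM sll.ALU i0/i1 pair
#1 head=2: ld.MEM sll.ALU i2/i3 pair
#2 head=4: add.ALU i4 RAW+WAW r7
#3 head=5: ld.MEM sub.ALU i5/i6 pair
#4 head=7: bne.BR add.ALU i7/i8 pair
#5 head=9: st.MEM i9 no-port MEM/MUL
#6 head=10: mul.MUL blt.BR i10/i11 pair
#7 head=12: sub.ALU i12 tail

CYCLES = 8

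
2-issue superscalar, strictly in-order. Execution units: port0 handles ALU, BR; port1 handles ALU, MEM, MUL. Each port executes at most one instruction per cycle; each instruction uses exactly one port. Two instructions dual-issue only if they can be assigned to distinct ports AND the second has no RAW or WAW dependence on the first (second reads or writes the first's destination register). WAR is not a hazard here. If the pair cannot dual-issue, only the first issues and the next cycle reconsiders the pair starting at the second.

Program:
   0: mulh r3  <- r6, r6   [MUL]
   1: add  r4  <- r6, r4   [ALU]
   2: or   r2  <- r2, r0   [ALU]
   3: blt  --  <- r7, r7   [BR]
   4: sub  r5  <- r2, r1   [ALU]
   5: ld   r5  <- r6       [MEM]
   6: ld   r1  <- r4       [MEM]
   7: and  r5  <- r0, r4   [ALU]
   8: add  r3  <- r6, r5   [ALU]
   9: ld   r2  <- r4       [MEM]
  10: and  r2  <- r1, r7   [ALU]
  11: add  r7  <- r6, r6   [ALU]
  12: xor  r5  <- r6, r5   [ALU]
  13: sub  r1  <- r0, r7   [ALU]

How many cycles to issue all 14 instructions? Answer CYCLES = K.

CYCLES = 8

#0 head=0: mulh;add i0,i1 dual
#1 head=2: or;blt i2,i3 dual
#2 head=4: sub i4 WAW r5
#3 head=5: ld i5 no-port MEM/MEM
#4 head=6: ld;and i6,i7 dual
#5 head=8: add;ld i8,i9 dual
#6 head=10: and;add i10,i11 dual
#7 head=12: xor;sub i12,i13 dual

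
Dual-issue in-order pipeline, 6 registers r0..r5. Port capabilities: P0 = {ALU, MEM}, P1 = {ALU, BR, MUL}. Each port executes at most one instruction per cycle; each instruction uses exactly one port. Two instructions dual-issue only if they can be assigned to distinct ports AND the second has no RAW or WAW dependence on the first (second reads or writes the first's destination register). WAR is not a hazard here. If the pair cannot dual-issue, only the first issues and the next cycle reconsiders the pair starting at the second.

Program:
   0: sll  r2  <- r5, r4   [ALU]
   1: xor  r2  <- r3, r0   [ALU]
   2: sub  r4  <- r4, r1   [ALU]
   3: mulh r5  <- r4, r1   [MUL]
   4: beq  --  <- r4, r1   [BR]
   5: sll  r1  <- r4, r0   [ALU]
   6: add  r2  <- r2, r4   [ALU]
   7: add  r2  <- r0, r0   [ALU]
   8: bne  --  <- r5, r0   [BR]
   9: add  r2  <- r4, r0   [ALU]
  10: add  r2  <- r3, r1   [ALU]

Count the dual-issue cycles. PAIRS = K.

c0: i0 sll  WAW r2
c1: i1,i2 xor sub  2-wide
c2: i3 mulh  no-port MUL/BR
c3: i4,i5 beq sll  2-wide
c4: i6 add  WAW r2
c5: i7,i8 add bne  2-wide
c6: i9 add  WAW r2
c7: i10 add  tail

PAIRS = 3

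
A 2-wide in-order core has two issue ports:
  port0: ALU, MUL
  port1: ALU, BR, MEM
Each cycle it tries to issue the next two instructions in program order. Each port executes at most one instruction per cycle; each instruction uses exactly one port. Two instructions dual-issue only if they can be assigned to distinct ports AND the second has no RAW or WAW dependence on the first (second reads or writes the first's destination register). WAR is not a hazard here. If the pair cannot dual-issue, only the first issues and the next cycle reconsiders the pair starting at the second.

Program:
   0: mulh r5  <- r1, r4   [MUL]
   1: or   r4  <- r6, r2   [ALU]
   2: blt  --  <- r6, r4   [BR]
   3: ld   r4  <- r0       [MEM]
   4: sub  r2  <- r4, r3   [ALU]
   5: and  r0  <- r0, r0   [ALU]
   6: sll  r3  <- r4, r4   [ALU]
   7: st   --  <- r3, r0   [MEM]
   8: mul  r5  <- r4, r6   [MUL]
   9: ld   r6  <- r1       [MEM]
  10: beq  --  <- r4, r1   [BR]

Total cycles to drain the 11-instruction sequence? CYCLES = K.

CYCLES = 8

0. mulh/or @i0,i1  | dual
1. blt @i2  | no-port BR/MEM
2. ld @i3  | RAW r4
3. sub/and @i4,i5  | dual
4. sll @i6  | RAW r3
5. st/mul @i7,i8  | dual
6. ld @i9  | no-port MEM/BR
7. beq @i10  | tail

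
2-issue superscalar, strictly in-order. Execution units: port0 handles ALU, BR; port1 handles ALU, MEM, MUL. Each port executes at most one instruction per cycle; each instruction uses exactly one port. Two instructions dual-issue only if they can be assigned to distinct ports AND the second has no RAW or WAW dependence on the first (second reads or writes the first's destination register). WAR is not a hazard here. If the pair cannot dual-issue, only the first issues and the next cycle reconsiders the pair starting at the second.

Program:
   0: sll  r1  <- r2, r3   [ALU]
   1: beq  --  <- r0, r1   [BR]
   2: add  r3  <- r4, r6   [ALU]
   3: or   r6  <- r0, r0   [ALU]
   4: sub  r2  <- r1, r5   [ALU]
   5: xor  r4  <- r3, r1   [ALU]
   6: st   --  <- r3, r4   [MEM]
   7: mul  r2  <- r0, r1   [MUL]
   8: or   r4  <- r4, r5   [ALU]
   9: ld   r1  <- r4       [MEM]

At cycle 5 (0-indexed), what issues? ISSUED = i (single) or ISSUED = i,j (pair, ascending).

c0: i0 sll.ALU  RAW r1
c1: i1&i2 beq.BR/add.ALU  pair
c2: i3&i4 or.ALU/sub.ALU  pair
c3: i5 xor.ALU  RAW r4
c4: i6 st.MEM  no-port MEM/MUL
c5: i7&i8 mul.MUL/or.ALU  pair
c6: i9 ld.MEM  tail

ISSUED = 7,8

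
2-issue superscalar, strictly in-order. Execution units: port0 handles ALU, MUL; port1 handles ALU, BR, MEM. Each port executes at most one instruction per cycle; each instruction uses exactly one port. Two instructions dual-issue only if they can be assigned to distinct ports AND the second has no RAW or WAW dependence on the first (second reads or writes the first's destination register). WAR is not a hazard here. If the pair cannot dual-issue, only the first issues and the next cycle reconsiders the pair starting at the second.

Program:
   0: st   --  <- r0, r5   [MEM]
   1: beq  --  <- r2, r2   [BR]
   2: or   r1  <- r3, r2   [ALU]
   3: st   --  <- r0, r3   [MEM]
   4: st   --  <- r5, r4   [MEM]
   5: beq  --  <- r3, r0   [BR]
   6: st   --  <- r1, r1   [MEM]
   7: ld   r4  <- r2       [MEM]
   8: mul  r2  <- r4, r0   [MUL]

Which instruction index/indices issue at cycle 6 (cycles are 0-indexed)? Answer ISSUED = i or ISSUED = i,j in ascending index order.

ISSUED = 7

0. st @i0  | no-port MEM/BR
1. beq or @i1&i2  | 2-wide
2. st @i3  | no-port MEM/MEM
3. st @i4  | no-port MEM/BR
4. beq @i5  | no-port BR/MEM
5. st @i6  | no-port MEM/MEM
6. ld @i7  | RAW r4
7. mul @i8  | tail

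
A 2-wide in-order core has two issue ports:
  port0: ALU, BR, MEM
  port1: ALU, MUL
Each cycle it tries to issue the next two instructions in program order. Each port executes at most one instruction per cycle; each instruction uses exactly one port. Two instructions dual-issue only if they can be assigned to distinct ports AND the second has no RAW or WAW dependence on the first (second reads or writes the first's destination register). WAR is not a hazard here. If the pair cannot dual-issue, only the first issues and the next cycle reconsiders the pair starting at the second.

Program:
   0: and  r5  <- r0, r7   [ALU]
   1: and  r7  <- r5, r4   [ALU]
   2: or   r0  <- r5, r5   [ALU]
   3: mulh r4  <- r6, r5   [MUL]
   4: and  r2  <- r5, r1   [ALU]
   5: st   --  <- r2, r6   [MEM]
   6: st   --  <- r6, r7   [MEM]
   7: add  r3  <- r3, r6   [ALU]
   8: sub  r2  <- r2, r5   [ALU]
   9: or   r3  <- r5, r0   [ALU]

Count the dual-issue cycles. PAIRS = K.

  cy0 -> i0 (and.ALU) RAW r5
  cy1 -> i1/i2 (and.ALU;or.ALU) 2-wide
  cy2 -> i3/i4 (mulh.MUL;and.ALU) 2-wide
  cy3 -> i5 (st.MEM) no-port MEM/MEM
  cy4 -> i6/i7 (st.MEM;add.ALU) 2-wide
  cy5 -> i8/i9 (sub.ALU;or.ALU) 2-wide

PAIRS = 4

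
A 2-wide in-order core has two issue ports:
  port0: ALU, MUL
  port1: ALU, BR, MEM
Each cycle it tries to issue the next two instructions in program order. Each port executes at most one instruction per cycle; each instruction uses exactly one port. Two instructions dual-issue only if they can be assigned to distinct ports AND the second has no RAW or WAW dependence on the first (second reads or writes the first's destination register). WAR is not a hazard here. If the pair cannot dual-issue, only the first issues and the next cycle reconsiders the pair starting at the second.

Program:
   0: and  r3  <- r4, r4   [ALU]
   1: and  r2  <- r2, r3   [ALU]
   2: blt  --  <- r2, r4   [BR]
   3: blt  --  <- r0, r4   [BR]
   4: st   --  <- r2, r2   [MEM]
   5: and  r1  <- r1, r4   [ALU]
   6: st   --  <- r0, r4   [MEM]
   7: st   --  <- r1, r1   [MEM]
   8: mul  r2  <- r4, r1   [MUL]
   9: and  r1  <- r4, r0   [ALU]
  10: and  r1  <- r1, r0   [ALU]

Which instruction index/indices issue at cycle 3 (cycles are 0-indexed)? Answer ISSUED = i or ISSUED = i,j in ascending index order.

c0: i0 and.ALU  RAW r3
c1: i1 and.ALU  RAW r2
c2: i2 blt.BR  no-port BR/BR
c3: i3 blt.BR  no-port BR/MEM
c4: i4+i5 st.MEM+and.ALU  dual
c5: i6 st.MEM  no-port MEM/MEM
c6: i7+i8 st.MEM+mul.MUL  dual
c7: i9 and.ALU  RAW+WAW r1
c8: i10 and.ALU  tail

ISSUED = 3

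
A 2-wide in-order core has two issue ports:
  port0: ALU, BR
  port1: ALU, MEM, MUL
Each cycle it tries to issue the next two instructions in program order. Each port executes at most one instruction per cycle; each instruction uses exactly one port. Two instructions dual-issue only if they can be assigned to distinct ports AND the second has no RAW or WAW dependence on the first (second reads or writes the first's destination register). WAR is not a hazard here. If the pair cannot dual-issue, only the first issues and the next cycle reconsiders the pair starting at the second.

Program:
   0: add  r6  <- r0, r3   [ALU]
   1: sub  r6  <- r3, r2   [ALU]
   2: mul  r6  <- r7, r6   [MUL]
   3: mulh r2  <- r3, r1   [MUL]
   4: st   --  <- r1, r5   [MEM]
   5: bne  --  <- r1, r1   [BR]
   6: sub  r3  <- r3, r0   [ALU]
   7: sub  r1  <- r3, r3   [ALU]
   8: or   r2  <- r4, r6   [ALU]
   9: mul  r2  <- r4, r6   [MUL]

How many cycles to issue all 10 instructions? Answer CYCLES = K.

t=0 i0:add.ALU ; WAW r6
t=1 i1:sub.ALU ; RAW+WAW r6
t=2 i2:mul.MUL ; no-port MUL/MUL
t=3 i3:mulh.MUL ; no-port MUL/MEM
t=4 i4,i5:st.MEM bne.BR ; pair
t=5 i6:sub.ALU ; RAW r3
t=6 i7,i8:sub.ALU or.ALU ; pair
t=7 i9:mul.MUL ; tail

CYCLES = 8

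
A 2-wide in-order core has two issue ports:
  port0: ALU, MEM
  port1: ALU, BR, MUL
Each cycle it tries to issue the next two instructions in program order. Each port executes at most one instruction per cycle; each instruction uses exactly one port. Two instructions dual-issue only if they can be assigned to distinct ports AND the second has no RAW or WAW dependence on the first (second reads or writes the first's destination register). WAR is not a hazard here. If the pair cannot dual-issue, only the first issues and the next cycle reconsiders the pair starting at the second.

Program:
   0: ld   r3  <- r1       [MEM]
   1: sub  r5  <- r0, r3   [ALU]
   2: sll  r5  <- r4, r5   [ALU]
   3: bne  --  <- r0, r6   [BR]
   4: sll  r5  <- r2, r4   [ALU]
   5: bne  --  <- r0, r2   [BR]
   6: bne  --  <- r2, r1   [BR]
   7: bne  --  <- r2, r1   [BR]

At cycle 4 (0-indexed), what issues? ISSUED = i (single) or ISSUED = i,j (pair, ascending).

ISSUED = 6

[0] i0  ld  -- RAW r3
[1] i1  sub  -- RAW+WAW r5
[2] i2&i3  sll;bne  -- pair
[3] i4&i5  sll;bne  -- pair
[4] i6  bne  -- no-port BR/BR
[5] i7  bne  -- tail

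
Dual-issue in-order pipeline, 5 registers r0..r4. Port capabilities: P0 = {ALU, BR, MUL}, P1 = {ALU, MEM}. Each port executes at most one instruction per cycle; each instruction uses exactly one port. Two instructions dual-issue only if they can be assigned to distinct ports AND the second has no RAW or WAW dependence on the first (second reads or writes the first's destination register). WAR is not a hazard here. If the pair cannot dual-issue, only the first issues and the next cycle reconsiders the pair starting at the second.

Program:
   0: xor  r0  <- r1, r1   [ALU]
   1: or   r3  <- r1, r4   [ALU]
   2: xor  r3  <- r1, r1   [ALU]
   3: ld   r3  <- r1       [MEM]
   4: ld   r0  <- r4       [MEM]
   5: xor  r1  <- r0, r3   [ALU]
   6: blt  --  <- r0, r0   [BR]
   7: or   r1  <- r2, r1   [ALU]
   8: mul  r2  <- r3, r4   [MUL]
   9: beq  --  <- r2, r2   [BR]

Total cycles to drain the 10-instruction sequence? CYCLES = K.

c0: i0+i1 xor.ALU or.ALU  pair
c1: i2 xor.ALU  WAW r3
c2: i3 ld.MEM  no-port MEM/MEM
c3: i4 ld.MEM  RAW r0
c4: i5+i6 xor.ALU blt.BR  pair
c5: i7+i8 or.ALU mul.MUL  pair
c6: i9 beq.BR  tail

CYCLES = 7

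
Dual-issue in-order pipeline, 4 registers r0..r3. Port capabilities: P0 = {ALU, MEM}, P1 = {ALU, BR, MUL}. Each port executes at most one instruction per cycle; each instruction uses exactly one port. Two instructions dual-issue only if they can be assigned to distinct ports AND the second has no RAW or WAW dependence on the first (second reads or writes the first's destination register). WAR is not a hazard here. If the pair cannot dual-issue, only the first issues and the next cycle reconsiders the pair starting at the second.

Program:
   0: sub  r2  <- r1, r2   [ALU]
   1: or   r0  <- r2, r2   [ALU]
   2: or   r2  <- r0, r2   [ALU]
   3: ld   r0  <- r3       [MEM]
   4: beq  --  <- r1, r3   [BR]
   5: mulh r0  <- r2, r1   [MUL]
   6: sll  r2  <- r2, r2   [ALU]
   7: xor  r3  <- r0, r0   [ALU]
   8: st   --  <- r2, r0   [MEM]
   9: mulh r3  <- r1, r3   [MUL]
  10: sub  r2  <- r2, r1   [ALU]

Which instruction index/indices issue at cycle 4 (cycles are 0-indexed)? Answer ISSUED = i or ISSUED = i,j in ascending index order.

#0 head=0: sub.ALU i0 RAW r2
#1 head=1: or.ALU i1 RAW r0
#2 head=2: or.ALU+ld.MEM i2,i3 dual
#3 head=4: beq.BR i4 no-port BR/MUL
#4 head=5: mulh.MUL+sll.ALU i5,i6 dual
#5 head=7: xor.ALU+st.MEM i7,i8 dual
#6 head=9: mulh.MUL+sub.ALU i9,i10 dual

ISSUED = 5,6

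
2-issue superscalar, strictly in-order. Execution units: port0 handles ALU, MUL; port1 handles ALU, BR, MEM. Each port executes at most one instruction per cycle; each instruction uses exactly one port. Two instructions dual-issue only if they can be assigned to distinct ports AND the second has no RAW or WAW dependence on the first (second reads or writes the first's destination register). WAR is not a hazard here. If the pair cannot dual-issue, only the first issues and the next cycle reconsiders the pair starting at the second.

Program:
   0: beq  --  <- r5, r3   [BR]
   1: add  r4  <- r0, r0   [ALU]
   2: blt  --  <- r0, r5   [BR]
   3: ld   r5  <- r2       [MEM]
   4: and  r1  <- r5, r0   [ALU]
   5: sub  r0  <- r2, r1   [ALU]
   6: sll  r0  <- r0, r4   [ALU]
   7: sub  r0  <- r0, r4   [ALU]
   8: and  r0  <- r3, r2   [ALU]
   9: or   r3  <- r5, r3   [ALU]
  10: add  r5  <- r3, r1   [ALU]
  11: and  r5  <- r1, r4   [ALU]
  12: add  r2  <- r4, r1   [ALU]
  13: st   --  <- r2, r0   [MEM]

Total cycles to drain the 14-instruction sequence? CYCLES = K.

#0 head=0: beq.BR add.ALU i0/i1 pair
#1 head=2: blt.BR i2 no-port BR/MEM
#2 head=3: ld.MEM i3 RAW r5
#3 head=4: and.ALU i4 RAW r1
#4 head=5: sub.ALU i5 RAW+WAW r0
#5 head=6: sll.ALU i6 RAW+WAW r0
#6 head=7: sub.ALU i7 WAW r0
#7 head=8: and.ALU or.ALU i8/i9 pair
#8 head=10: add.ALU i10 WAW r5
#9 head=11: and.ALU add.ALU i11/i12 pair
#10 head=13: st.MEM i13 tail

CYCLES = 11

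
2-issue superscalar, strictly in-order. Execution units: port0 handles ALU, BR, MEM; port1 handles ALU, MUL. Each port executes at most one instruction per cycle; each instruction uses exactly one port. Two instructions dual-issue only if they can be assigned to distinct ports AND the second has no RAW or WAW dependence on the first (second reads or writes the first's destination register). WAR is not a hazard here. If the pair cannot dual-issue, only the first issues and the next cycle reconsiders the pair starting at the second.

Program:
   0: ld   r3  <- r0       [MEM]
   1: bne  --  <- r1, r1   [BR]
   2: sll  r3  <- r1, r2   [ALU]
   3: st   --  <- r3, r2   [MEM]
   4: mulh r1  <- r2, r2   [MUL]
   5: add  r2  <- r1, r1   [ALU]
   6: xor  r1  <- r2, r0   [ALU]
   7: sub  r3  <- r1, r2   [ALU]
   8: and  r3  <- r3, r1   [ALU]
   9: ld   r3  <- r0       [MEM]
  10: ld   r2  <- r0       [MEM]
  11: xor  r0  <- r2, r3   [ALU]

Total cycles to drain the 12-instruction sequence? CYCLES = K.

#0 head=0: ld.MEM i0 no-port MEM/BR
#1 head=1: bne.BR/sll.ALU i1+i2 2-wide
#2 head=3: st.MEM/mulh.MUL i3+i4 2-wide
#3 head=5: add.ALU i5 RAW r2
#4 head=6: xor.ALU i6 RAW r1
#5 head=7: sub.ALU i7 RAW+WAW r3
#6 head=8: and.ALU i8 WAW r3
#7 head=9: ld.MEM i9 no-port MEM/MEM
#8 head=10: ld.MEM i10 RAW r2
#9 head=11: xor.ALU i11 tail

CYCLES = 10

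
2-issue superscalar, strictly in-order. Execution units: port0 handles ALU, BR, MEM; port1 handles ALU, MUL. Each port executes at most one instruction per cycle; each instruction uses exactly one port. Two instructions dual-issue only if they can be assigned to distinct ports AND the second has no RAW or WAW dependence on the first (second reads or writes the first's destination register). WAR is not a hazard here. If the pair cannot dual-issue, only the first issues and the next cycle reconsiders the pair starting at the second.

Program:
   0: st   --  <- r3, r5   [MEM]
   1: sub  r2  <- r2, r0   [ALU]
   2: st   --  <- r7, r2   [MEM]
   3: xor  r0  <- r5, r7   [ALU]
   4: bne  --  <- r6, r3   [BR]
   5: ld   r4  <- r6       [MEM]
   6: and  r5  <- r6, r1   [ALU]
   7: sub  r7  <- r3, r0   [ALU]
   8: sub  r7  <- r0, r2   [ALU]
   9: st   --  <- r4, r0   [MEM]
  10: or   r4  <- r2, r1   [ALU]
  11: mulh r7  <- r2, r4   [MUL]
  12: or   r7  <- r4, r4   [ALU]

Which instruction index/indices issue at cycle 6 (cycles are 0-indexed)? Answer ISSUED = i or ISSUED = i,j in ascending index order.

[0] i0/i1  st+sub  -- 2-wide
[1] i2/i3  st+xor  -- 2-wide
[2] i4  bne  -- no-port BR/MEM
[3] i5/i6  ld+and  -- 2-wide
[4] i7  sub  -- WAW r7
[5] i8/i9  sub+st  -- 2-wide
[6] i10  or  -- RAW r4
[7] i11  mulh  -- WAW r7
[8] i12  or  -- tail

ISSUED = 10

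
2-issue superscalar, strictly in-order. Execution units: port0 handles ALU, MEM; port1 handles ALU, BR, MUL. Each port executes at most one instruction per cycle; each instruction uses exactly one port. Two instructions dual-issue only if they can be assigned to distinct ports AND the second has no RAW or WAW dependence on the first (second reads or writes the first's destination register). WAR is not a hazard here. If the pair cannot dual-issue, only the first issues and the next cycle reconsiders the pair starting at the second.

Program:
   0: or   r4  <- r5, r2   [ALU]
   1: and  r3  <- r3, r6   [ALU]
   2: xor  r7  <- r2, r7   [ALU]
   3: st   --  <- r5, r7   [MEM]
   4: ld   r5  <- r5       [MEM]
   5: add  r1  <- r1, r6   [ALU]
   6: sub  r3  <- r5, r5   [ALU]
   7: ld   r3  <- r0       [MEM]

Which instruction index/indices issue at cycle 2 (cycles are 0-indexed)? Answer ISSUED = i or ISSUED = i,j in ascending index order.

#0 head=0: or.ALU;and.ALU i0+i1 pair
#1 head=2: xor.ALU i2 RAW r7
#2 head=3: st.MEM i3 no-port MEM/MEM
#3 head=4: ld.MEM;add.ALU i4+i5 pair
#4 head=6: sub.ALU i6 WAW r3
#5 head=7: ld.MEM i7 tail

ISSUED = 3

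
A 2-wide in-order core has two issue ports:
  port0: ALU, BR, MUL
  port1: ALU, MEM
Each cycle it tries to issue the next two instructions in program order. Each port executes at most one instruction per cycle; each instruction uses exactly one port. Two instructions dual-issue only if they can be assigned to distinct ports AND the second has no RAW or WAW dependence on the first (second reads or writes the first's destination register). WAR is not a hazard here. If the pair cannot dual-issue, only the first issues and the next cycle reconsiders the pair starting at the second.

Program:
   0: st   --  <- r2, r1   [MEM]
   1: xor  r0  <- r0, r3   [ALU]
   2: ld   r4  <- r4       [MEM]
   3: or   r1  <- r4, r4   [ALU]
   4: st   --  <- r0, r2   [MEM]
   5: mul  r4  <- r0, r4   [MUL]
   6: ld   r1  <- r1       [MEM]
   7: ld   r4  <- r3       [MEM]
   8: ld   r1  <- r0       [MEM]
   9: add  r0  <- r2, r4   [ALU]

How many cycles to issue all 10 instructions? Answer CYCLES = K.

CYCLES = 6

t=0 i0+i1:st;xor ; dual
t=1 i2:ld ; RAW r4
t=2 i3+i4:or;st ; dual
t=3 i5+i6:mul;ld ; dual
t=4 i7:ld ; no-port MEM/MEM
t=5 i8+i9:ld;add ; dual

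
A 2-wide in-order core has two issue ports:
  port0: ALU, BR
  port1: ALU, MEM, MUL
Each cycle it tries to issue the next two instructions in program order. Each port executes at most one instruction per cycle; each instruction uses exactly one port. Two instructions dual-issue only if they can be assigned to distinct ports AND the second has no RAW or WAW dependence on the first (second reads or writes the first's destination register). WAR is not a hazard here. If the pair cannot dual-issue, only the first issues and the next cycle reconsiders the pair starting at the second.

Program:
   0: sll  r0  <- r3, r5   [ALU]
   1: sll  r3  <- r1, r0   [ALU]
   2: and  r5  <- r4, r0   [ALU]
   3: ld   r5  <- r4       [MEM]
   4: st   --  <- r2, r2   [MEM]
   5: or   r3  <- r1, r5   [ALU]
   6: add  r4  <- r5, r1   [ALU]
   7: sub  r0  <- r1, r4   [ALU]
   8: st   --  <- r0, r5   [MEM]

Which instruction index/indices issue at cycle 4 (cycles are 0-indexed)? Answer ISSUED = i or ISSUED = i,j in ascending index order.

ISSUED = 6

[0] i0  sll.ALU  -- RAW r0
[1] i1+i2  sll.ALU;and.ALU  -- pair
[2] i3  ld.MEM  -- no-port MEM/MEM
[3] i4+i5  st.MEM;or.ALU  -- pair
[4] i6  add.ALU  -- RAW r4
[5] i7  sub.ALU  -- RAW r0
[6] i8  st.MEM  -- tail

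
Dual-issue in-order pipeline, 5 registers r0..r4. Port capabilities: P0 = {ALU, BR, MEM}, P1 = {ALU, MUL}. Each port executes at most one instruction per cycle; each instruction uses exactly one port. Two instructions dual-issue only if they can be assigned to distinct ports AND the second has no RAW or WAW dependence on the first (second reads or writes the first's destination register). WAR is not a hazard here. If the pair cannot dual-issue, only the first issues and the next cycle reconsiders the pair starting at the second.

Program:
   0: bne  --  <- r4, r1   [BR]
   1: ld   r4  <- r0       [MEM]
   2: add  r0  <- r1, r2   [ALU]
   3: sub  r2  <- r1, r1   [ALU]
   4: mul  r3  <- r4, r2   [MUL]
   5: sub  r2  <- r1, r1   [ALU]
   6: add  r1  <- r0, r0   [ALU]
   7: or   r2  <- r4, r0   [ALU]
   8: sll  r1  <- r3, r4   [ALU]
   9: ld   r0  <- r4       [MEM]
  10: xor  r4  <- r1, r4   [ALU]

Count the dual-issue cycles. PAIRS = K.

  cy0 -> i0 (bne) no-port BR/MEM
  cy1 -> i1&i2 (ld add) dual
  cy2 -> i3 (sub) RAW r2
  cy3 -> i4&i5 (mul sub) dual
  cy4 -> i6&i7 (add or) dual
  cy5 -> i8&i9 (sll ld) dual
  cy6 -> i10 (xor) tail

PAIRS = 4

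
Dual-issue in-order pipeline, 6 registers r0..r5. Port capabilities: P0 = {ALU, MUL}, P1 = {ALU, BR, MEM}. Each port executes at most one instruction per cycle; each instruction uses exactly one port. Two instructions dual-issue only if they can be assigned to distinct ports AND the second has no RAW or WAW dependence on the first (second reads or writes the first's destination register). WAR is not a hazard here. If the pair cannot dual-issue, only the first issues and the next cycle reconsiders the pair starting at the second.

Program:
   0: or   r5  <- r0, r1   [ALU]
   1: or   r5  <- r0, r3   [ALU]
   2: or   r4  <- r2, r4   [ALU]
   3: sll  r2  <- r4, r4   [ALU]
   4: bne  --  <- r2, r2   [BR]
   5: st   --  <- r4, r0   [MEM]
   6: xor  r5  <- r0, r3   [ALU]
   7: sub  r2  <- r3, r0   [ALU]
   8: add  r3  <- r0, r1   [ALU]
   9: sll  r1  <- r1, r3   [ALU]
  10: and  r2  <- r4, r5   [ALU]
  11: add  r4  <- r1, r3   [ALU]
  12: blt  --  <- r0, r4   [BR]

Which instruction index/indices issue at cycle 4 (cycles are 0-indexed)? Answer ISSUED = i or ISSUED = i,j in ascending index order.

ISSUED = 5,6

t=0 i0:or ; WAW r5
t=1 i1/i2:or or ; pair
t=2 i3:sll ; RAW r2
t=3 i4:bne ; no-port BR/MEM
t=4 i5/i6:st xor ; pair
t=5 i7/i8:sub add ; pair
t=6 i9/i10:sll and ; pair
t=7 i11:add ; RAW r4
t=8 i12:blt ; tail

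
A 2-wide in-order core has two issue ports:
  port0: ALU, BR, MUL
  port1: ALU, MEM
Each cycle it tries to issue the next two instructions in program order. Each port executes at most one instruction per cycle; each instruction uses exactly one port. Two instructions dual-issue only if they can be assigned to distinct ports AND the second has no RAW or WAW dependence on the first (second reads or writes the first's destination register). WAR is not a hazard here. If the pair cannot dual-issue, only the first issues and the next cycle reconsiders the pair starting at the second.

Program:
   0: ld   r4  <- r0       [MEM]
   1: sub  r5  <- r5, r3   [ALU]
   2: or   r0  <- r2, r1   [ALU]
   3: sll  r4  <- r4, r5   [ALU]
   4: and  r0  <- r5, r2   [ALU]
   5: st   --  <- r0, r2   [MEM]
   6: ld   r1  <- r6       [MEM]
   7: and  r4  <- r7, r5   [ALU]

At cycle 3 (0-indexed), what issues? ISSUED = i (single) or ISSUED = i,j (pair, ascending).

ISSUED = 5

t=0 i0+i1:ld.MEM sub.ALU ; 2-wide
t=1 i2+i3:or.ALU sll.ALU ; 2-wide
t=2 i4:and.ALU ; RAW r0
t=3 i5:st.MEM ; no-port MEM/MEM
t=4 i6+i7:ld.MEM and.ALU ; 2-wide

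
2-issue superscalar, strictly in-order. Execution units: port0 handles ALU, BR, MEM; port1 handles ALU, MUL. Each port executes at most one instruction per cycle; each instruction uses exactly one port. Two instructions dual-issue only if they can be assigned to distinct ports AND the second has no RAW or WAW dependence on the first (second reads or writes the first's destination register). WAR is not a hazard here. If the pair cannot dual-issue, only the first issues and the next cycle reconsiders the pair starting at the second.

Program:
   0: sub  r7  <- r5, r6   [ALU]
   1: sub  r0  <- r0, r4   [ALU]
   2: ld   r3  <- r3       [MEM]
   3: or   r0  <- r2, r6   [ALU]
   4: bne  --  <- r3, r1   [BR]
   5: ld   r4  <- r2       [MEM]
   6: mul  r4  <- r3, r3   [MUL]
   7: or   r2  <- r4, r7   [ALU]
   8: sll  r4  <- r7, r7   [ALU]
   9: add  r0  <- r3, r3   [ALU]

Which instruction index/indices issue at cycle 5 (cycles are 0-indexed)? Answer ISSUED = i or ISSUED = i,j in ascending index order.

0. sub.ALU/sub.ALU @i0,i1  | 2-wide
1. ld.MEM/or.ALU @i2,i3  | 2-wide
2. bne.BR @i4  | no-port BR/MEM
3. ld.MEM @i5  | WAW r4
4. mul.MUL @i6  | RAW r4
5. or.ALU/sll.ALU @i7,i8  | 2-wide
6. add.ALU @i9  | tail

ISSUED = 7,8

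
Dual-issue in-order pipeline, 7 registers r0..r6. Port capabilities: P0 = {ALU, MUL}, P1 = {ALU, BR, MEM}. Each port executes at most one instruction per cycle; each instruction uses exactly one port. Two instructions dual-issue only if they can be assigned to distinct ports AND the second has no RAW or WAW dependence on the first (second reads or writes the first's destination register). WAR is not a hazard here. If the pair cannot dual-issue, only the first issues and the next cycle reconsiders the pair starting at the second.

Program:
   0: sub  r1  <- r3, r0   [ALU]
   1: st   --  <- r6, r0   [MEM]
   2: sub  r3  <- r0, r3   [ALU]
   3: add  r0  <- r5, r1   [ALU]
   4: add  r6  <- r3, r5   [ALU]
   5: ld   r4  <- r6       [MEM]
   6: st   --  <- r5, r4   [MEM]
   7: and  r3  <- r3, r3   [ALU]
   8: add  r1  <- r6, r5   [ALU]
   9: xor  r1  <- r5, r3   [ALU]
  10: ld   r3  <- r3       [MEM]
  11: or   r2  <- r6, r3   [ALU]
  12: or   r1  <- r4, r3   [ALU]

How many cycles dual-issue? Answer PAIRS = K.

PAIRS = 5

0. sub.ALU/st.MEM @i0/i1  | 2-wide
1. sub.ALU/add.ALU @i2/i3  | 2-wide
2. add.ALU @i4  | RAW r6
3. ld.MEM @i5  | no-port MEM/MEM
4. st.MEM/and.ALU @i6/i7  | 2-wide
5. add.ALU @i8  | WAW r1
6. xor.ALU/ld.MEM @i9/i10  | 2-wide
7. or.ALU/or.ALU @i11/i12  | 2-wide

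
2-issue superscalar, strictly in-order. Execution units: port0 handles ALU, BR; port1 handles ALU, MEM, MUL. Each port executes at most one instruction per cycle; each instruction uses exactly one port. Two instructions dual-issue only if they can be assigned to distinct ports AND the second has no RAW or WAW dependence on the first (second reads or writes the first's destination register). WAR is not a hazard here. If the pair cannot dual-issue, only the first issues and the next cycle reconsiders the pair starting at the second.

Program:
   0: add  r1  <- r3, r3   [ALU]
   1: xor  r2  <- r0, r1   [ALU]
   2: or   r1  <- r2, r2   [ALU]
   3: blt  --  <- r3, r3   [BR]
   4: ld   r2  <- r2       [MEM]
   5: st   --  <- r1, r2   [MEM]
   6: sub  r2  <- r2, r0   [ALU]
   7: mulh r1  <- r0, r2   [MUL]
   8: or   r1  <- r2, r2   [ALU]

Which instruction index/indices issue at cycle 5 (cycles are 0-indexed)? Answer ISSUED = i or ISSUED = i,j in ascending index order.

t=0 i0:add ; RAW r1
t=1 i1:xor ; RAW r2
t=2 i2/i3:or+blt ; pair
t=3 i4:ld ; no-port MEM/MEM
t=4 i5/i6:st+sub ; pair
t=5 i7:mulh ; WAW r1
t=6 i8:or ; tail

ISSUED = 7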